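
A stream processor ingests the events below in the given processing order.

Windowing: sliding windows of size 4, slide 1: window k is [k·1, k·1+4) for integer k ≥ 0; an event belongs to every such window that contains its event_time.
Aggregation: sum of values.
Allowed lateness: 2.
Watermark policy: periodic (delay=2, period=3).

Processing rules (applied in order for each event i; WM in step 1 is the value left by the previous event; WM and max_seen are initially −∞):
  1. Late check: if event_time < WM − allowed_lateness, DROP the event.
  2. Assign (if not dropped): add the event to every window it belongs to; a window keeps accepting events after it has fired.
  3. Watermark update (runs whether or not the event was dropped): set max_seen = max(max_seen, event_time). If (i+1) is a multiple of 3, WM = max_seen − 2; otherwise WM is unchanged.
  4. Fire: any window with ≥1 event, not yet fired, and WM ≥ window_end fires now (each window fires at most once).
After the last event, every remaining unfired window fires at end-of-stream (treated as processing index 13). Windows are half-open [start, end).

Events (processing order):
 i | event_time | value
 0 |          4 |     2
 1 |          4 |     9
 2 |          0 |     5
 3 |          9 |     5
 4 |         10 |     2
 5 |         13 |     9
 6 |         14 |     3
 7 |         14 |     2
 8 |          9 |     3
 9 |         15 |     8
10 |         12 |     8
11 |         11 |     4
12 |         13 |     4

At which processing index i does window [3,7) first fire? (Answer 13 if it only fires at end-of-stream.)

i=0 t=4 v=2: → [4,8),[3,7),[2,6),[1,5); WM=−∞
i=1 t=4 v=9: → [4,8),[3,7),[2,6),[1,5); WM=−∞
i=2 t=0 v=5: → [0,4); WM=2
i=3 t=9 v=5: → [9,13),[8,12),[7,11),[6,10); WM=2
i=4 t=10 v=2: → [10,14),[9,13),[8,12),[7,11); WM=2
i=5 t=13 v=9: → [13,17),[12,16),[11,15),[10,14); WM=11; [0,4) fires=5 [1,5) fires=11 [2,6) fires=11 [3,7) fires=11 [4,8) fires=11 [6,10) fires=5 [7,11) fires=7
i=6 t=14 v=3: → [14,18),[13,17),[12,16),[11,15); WM=11
i=7 t=14 v=2: → [14,18),[13,17),[12,16),[11,15); WM=11
i=8 t=9 v=3: → [9,13),[8,12),[7,11),[6,10); WM=12; [8,12) fires=10
i=9 t=15 v=8: → [15,19),[14,18),[13,17),[12,16); WM=12
i=10 t=12 v=8: → [12,16),[11,15),[10,14),[9,13); WM=12
i=11 t=11 v=4: → [11,15),[10,14),[9,13),[8,12); WM=13; [9,13) fires=22
i=12 t=13 v=4: → [13,17),[12,16),[11,15),[10,14); WM=13

5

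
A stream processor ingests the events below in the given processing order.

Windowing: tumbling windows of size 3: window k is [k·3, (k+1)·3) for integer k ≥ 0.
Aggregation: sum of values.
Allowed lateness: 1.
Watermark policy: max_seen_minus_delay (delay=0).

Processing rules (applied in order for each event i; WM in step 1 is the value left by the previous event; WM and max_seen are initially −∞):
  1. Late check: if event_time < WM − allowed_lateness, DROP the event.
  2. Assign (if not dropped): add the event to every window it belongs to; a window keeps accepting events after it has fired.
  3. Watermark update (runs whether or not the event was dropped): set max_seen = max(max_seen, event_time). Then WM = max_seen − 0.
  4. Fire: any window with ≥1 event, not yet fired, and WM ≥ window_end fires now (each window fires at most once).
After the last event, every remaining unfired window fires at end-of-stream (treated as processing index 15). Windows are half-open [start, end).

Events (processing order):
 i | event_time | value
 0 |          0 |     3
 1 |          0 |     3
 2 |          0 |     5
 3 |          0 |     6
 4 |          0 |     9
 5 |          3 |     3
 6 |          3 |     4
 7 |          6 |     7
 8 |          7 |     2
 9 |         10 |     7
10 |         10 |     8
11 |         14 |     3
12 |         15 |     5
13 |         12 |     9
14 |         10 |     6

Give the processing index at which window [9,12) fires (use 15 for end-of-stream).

i=0 t=0 v=3: → [0,3); WM=0
i=1 t=0 v=3: → [0,3); WM=0
i=2 t=0 v=5: → [0,3); WM=0
i=3 t=0 v=6: → [0,3); WM=0
i=4 t=0 v=9: → [0,3); WM=0
i=5 t=3 v=3: → [3,6); WM=3; [0,3) fires=26
i=6 t=3 v=4: → [3,6); WM=3
i=7 t=6 v=7: → [6,9); WM=6; [3,6) fires=7
i=8 t=7 v=2: → [6,9); WM=7
i=9 t=10 v=7: → [9,12); WM=10; [6,9) fires=9
i=10 t=10 v=8: → [9,12); WM=10
i=11 t=14 v=3: → [12,15); WM=14; [9,12) fires=15
i=12 t=15 v=5: → [15,18); WM=15; [12,15) fires=3
i=13 t=12 v=9: DROP (t<15-1); WM=15
i=14 t=10 v=6: DROP (t<15-1); WM=15

11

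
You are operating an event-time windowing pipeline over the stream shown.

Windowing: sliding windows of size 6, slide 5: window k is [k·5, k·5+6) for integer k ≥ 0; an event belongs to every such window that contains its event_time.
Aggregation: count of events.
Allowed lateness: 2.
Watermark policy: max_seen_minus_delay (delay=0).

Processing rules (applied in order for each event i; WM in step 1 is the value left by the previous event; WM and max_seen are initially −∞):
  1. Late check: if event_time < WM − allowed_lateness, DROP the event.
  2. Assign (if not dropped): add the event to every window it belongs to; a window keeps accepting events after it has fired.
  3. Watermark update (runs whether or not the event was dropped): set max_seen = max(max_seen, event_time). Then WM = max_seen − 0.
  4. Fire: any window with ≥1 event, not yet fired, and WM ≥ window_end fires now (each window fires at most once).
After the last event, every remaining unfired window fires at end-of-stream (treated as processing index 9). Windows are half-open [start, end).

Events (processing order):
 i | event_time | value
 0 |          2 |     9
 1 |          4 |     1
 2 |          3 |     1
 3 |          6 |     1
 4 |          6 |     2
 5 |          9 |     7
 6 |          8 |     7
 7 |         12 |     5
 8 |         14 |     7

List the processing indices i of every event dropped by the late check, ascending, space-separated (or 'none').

i=0 t=2 v=9: → [0,6); WM=2
i=1 t=4 v=1: → [0,6); WM=4
i=2 t=3 v=1: → [0,6); WM=4
i=3 t=6 v=1: → [5,11); WM=6; [0,6) fires=3
i=4 t=6 v=2: → [5,11); WM=6
i=5 t=9 v=7: → [5,11); WM=9
i=6 t=8 v=7: → [5,11); WM=9
i=7 t=12 v=5: → [10,16); WM=12; [5,11) fires=4
i=8 t=14 v=7: → [10,16); WM=14

none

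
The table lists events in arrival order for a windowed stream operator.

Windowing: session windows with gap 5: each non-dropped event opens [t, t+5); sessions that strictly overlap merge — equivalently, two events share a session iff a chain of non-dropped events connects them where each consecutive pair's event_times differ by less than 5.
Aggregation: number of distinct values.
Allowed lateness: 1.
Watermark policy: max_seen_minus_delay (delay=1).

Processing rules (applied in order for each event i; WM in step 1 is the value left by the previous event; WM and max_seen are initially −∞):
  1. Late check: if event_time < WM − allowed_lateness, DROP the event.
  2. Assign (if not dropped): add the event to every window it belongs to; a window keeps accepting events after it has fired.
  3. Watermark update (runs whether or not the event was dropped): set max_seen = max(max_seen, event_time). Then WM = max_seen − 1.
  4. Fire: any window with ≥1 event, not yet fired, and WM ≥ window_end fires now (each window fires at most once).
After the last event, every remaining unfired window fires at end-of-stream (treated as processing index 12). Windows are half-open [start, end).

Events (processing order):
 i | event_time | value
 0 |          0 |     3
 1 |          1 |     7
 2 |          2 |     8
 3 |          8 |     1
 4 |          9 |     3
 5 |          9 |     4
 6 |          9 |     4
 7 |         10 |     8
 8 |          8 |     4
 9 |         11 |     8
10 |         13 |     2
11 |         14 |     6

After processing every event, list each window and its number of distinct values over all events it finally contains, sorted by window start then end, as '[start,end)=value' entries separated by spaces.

[0,7)=3 [8,19)=6

i=0 t=0 v=3: → [0,5); WM=-1
i=1 t=1 v=7: → [0,6); WM=0
i=2 t=2 v=8: → [0,7); WM=1
i=3 t=8 v=1: → [8,13); WM=7
i=4 t=9 v=3: → [8,14); WM=8
i=5 t=9 v=4: → [8,14); WM=8
i=6 t=9 v=4: → [8,14); WM=8
i=7 t=10 v=8: → [8,15); WM=9
i=8 t=8 v=4: → [8,15); WM=9
i=9 t=11 v=8: → [8,16); WM=10
i=10 t=13 v=2: → [8,18); WM=12
i=11 t=14 v=6: → [8,19); WM=13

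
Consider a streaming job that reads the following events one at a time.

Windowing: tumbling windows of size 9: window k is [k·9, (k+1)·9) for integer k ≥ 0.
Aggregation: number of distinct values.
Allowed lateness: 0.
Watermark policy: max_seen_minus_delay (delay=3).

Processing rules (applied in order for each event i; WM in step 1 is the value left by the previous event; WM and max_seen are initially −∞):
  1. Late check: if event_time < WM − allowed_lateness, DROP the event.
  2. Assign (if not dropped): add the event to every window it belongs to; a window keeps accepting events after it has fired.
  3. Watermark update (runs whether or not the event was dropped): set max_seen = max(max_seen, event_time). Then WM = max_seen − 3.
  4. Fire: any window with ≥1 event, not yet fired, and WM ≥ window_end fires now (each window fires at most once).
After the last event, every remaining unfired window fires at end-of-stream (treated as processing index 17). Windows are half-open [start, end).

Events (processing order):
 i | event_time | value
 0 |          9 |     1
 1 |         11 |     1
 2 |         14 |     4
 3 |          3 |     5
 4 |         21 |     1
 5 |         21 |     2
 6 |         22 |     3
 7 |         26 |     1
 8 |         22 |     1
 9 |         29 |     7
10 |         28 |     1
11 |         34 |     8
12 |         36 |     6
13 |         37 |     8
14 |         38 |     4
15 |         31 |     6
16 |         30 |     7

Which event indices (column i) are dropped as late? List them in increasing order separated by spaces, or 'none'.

3 8 15 16

i=0 t=9 v=1: → [9,18); WM=6
i=1 t=11 v=1: → [9,18); WM=8
i=2 t=14 v=4: → [9,18); WM=11
i=3 t=3 v=5: DROP (t<11-0); WM=11
i=4 t=21 v=1: → [18,27); WM=18; [9,18) fires=2
i=5 t=21 v=2: → [18,27); WM=18
i=6 t=22 v=3: → [18,27); WM=19
i=7 t=26 v=1: → [18,27); WM=23
i=8 t=22 v=1: DROP (t<23-0); WM=23
i=9 t=29 v=7: → [27,36); WM=26
i=10 t=28 v=1: → [27,36); WM=26
i=11 t=34 v=8: → [27,36); WM=31; [18,27) fires=3
i=12 t=36 v=6: → [36,45); WM=33
i=13 t=37 v=8: → [36,45); WM=34
i=14 t=38 v=4: → [36,45); WM=35
i=15 t=31 v=6: DROP (t<35-0); WM=35
i=16 t=30 v=7: DROP (t<35-0); WM=35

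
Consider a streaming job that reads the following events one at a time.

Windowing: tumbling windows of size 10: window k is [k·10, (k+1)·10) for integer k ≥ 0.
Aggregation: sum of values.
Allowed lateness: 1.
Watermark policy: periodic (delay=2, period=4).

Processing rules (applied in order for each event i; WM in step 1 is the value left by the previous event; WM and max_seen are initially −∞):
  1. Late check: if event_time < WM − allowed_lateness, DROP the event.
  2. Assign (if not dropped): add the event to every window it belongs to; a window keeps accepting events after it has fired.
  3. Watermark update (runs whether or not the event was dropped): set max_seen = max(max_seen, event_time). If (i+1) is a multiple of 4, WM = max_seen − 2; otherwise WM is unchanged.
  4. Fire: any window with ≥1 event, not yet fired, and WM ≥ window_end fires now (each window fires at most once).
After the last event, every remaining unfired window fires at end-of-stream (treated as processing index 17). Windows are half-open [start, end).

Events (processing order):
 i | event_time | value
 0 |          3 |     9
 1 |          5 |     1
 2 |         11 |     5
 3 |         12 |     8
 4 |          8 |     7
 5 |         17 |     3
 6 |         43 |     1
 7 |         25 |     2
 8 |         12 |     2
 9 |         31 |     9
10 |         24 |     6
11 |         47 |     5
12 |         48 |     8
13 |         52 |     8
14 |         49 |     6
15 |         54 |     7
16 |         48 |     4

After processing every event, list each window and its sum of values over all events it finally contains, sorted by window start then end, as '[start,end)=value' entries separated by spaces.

i=0 t=3 v=9: → [0,10); WM=−∞
i=1 t=5 v=1: → [0,10); WM=−∞
i=2 t=11 v=5: → [10,20); WM=−∞
i=3 t=12 v=8: → [10,20); WM=10; [0,10) fires=10
i=4 t=8 v=7: DROP (t<10-1); WM=10
i=5 t=17 v=3: → [10,20); WM=10
i=6 t=43 v=1: → [40,50); WM=10
i=7 t=25 v=2: → [20,30); WM=41; [10,20) fires=16 [20,30) fires=2
i=8 t=12 v=2: DROP (t<41-1); WM=41
i=9 t=31 v=9: DROP (t<41-1); WM=41
i=10 t=24 v=6: DROP (t<41-1); WM=41
i=11 t=47 v=5: → [40,50); WM=45
i=12 t=48 v=8: → [40,50); WM=45
i=13 t=52 v=8: → [50,60); WM=45
i=14 t=49 v=6: → [40,50); WM=45
i=15 t=54 v=7: → [50,60); WM=52; [40,50) fires=20
i=16 t=48 v=4: DROP (t<52-1); WM=52

[0,10)=10 [10,20)=16 [20,30)=2 [40,50)=20 [50,60)=15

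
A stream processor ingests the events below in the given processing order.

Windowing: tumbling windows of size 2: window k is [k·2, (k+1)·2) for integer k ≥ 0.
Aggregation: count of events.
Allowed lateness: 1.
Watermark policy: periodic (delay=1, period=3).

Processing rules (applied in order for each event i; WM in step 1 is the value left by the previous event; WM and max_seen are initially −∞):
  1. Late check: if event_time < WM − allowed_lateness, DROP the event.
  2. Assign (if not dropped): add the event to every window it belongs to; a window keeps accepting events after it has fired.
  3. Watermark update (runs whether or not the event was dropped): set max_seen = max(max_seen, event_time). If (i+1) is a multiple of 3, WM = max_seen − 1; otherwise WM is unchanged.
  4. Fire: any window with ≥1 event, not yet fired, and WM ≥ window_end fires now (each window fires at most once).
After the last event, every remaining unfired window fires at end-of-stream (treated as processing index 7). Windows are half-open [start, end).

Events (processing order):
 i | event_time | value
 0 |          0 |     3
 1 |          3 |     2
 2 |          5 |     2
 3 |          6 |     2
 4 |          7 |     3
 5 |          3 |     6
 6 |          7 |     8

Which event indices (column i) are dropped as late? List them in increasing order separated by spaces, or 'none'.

none

i=0 t=0 v=3: → [0,2); WM=−∞
i=1 t=3 v=2: → [2,4); WM=−∞
i=2 t=5 v=2: → [4,6); WM=4; [0,2) fires=1 [2,4) fires=1
i=3 t=6 v=2: → [6,8); WM=4
i=4 t=7 v=3: → [6,8); WM=4
i=5 t=3 v=6: → [2,4); WM=6; [4,6) fires=1
i=6 t=7 v=8: → [6,8); WM=6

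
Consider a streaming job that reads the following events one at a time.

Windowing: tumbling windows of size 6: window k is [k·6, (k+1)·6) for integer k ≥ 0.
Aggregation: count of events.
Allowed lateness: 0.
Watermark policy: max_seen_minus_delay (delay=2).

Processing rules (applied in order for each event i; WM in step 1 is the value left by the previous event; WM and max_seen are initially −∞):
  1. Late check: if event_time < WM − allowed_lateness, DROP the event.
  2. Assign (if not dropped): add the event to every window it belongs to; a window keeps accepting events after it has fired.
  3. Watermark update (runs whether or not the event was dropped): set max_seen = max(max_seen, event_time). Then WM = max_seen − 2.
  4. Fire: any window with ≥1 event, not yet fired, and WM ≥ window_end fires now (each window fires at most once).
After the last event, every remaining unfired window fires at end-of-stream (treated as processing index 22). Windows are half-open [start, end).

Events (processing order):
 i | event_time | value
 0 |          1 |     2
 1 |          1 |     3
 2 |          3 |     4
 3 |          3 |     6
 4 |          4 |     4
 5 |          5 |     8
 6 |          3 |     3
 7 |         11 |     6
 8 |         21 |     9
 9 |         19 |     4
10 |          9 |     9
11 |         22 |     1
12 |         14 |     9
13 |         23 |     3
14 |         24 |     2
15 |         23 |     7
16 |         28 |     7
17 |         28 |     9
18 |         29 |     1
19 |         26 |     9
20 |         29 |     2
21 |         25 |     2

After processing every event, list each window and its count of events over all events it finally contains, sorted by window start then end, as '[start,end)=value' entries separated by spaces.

i=0 t=1 v=2: → [0,6); WM=-1
i=1 t=1 v=3: → [0,6); WM=-1
i=2 t=3 v=4: → [0,6); WM=1
i=3 t=3 v=6: → [0,6); WM=1
i=4 t=4 v=4: → [0,6); WM=2
i=5 t=5 v=8: → [0,6); WM=3
i=6 t=3 v=3: → [0,6); WM=3
i=7 t=11 v=6: → [6,12); WM=9; [0,6) fires=7
i=8 t=21 v=9: → [18,24); WM=19; [6,12) fires=1
i=9 t=19 v=4: → [18,24); WM=19
i=10 t=9 v=9: DROP (t<19-0); WM=19
i=11 t=22 v=1: → [18,24); WM=20
i=12 t=14 v=9: DROP (t<20-0); WM=20
i=13 t=23 v=3: → [18,24); WM=21
i=14 t=24 v=2: → [24,30); WM=22
i=15 t=23 v=7: → [18,24); WM=22
i=16 t=28 v=7: → [24,30); WM=26; [18,24) fires=5
i=17 t=28 v=9: → [24,30); WM=26
i=18 t=29 v=1: → [24,30); WM=27
i=19 t=26 v=9: DROP (t<27-0); WM=27
i=20 t=29 v=2: → [24,30); WM=27
i=21 t=25 v=2: DROP (t<27-0); WM=27

[0,6)=7 [6,12)=1 [18,24)=5 [24,30)=5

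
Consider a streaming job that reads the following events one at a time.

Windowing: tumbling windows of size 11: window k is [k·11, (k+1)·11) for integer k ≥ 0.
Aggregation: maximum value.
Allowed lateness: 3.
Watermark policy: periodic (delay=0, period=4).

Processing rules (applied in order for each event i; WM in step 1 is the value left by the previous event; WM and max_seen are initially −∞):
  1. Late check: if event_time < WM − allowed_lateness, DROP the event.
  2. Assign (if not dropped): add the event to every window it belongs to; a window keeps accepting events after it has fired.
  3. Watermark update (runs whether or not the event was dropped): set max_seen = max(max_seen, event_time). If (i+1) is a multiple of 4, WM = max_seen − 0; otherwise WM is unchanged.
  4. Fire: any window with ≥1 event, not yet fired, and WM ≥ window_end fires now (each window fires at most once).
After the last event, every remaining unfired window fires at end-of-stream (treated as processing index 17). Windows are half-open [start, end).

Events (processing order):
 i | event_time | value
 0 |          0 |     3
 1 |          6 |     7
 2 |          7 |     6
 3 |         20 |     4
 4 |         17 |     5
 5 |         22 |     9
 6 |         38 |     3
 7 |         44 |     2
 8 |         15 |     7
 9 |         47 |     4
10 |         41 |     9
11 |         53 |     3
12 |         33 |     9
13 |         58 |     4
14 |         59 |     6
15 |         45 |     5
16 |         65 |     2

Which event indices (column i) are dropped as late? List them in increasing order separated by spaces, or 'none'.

8 12 15

i=0 t=0 v=3: → [0,11); WM=−∞
i=1 t=6 v=7: → [0,11); WM=−∞
i=2 t=7 v=6: → [0,11); WM=−∞
i=3 t=20 v=4: → [11,22); WM=20; [0,11) fires=7
i=4 t=17 v=5: → [11,22); WM=20
i=5 t=22 v=9: → [22,33); WM=20
i=6 t=38 v=3: → [33,44); WM=20
i=7 t=44 v=2: → [44,55); WM=44; [11,22) fires=5 [22,33) fires=9 [33,44) fires=3
i=8 t=15 v=7: DROP (t<44-3); WM=44
i=9 t=47 v=4: → [44,55); WM=44
i=10 t=41 v=9: → [33,44); WM=44
i=11 t=53 v=3: → [44,55); WM=53
i=12 t=33 v=9: DROP (t<53-3); WM=53
i=13 t=58 v=4: → [55,66); WM=53
i=14 t=59 v=6: → [55,66); WM=53
i=15 t=45 v=5: DROP (t<53-3); WM=59; [44,55) fires=4
i=16 t=65 v=2: → [55,66); WM=59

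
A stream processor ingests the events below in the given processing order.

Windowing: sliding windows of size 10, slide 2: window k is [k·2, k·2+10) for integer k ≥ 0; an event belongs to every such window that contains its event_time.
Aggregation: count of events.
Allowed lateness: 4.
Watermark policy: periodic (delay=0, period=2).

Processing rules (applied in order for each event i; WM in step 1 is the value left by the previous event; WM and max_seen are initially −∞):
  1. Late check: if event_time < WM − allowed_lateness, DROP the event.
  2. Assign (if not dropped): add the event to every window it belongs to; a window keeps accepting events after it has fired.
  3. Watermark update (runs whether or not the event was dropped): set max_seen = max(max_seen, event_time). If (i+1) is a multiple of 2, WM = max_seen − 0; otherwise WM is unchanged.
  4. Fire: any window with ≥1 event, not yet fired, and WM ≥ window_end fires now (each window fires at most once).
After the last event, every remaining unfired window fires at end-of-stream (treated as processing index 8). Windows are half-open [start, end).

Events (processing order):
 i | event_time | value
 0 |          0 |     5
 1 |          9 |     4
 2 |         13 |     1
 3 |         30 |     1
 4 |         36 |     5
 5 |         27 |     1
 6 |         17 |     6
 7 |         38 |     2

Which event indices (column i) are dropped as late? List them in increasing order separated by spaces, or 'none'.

6

i=0 t=0 v=5: → [0,10); WM=−∞
i=1 t=9 v=4: → [8,18),[6,16),[4,14),[2,12),[0,10); WM=9
i=2 t=13 v=1: → [12,22),[10,20),[8,18),[6,16),[4,14); WM=9
i=3 t=30 v=1: → [30,40),[28,38),[26,36),[24,34),[22,32); WM=30; [0,10) fires=2 [2,12) fires=1 [4,14) fires=2 [6,16) fires=2 [8,18) fires=2 [10,20) fires=1 [12,22) fires=1
i=4 t=36 v=5: → [36,46),[34,44),[32,42),[30,40),[28,38); WM=30
i=5 t=27 v=1: → [26,36),[24,34),[22,32),[20,30),[18,28); WM=36; [18,28) fires=1 [20,30) fires=1 [22,32) fires=2 [24,34) fires=2 [26,36) fires=2
i=6 t=17 v=6: DROP (t<36-4); WM=36
i=7 t=38 v=2: → [38,48),[36,46),[34,44),[32,42),[30,40); WM=38; [28,38) fires=2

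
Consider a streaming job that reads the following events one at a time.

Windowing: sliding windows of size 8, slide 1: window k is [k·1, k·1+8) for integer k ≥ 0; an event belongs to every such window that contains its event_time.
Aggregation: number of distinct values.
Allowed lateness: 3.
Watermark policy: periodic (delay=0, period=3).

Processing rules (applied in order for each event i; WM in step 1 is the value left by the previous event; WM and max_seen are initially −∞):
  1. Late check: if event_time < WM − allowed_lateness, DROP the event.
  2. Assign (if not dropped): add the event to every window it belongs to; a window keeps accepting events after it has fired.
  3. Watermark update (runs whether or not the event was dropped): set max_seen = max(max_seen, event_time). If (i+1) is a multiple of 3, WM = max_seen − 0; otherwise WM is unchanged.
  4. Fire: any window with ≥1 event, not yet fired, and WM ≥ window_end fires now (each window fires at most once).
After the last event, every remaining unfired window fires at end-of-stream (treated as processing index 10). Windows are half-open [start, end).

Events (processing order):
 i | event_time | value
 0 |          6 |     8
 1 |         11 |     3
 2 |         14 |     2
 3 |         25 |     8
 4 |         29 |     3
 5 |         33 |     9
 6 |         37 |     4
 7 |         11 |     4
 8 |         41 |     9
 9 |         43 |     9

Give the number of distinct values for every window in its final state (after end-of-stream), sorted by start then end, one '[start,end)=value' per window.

[0,8)=1 [1,9)=1 [2,10)=1 [3,11)=1 [4,12)=2 [5,13)=2 [6,14)=2 [7,15)=2 [8,16)=2 [9,17)=2 [10,18)=2 [11,19)=2 [12,20)=1 [13,21)=1 [14,22)=1 [18,26)=1 [19,27)=1 [20,28)=1 [21,29)=1 [22,30)=2 [23,31)=2 [24,32)=2 [25,33)=2 [26,34)=2 [27,35)=2 [28,36)=2 [29,37)=2 [30,38)=2 [31,39)=2 [32,40)=2 [33,41)=2 [34,42)=2 [35,43)=2 [36,44)=2 [37,45)=2 [38,46)=1 [39,47)=1 [40,48)=1 [41,49)=1 [42,50)=1 [43,51)=1

i=0 t=6 v=8: → [6,14),[5,13),[4,12),[3,11),[2,10),[1,9),[0,8); WM=−∞
i=1 t=11 v=3: → [11,19),[10,18),[9,17),[8,16),[7,15),[6,14),[5,13),[4,12); WM=−∞
i=2 t=14 v=2: → [14,22),[13,21),[12,20),[11,19),[10,18),[9,17),[8,16),[7,15); WM=14; [0,8) fires=1 [1,9) fires=1 [2,10) fires=1 [3,11) fires=1 [4,12) fires=2 [5,13) fires=2 [6,14) fires=2
i=3 t=25 v=8: → [25,33),[24,32),[23,31),[22,30),[21,29),[20,28),[19,27),[18,26); WM=14
i=4 t=29 v=3: → [29,37),[28,36),[27,35),[26,34),[25,33),[24,32),[23,31),[22,30); WM=14
i=5 t=33 v=9: → [33,41),[32,40),[31,39),[30,38),[29,37),[28,36),[27,35),[26,34); WM=33; [7,15) fires=2 [8,16) fires=2 [9,17) fires=2 [10,18) fires=2 [11,19) fires=2 [12,20) fires=1 [13,21) fires=1 [14,22) fires=1 [18,26) fires=1 [19,27) fires=1 [20,28) fires=1 [21,29) fires=1 [22,30) fires=2 [23,31) fires=2 [24,32) fires=2 [25,33) fires=2
i=6 t=37 v=4: → [37,45),[36,44),[35,43),[34,42),[33,41),[32,40),[31,39),[30,38); WM=33
i=7 t=11 v=4: DROP (t<33-3); WM=33
i=8 t=41 v=9: → [41,49),[40,48),[39,47),[38,46),[37,45),[36,44),[35,43),[34,42); WM=41; [26,34) fires=2 [27,35) fires=2 [28,36) fires=2 [29,37) fires=2 [30,38) fires=2 [31,39) fires=2 [32,40) fires=2 [33,41) fires=2
i=9 t=43 v=9: → [43,51),[42,50),[41,49),[40,48),[39,47),[38,46),[37,45),[36,44); WM=41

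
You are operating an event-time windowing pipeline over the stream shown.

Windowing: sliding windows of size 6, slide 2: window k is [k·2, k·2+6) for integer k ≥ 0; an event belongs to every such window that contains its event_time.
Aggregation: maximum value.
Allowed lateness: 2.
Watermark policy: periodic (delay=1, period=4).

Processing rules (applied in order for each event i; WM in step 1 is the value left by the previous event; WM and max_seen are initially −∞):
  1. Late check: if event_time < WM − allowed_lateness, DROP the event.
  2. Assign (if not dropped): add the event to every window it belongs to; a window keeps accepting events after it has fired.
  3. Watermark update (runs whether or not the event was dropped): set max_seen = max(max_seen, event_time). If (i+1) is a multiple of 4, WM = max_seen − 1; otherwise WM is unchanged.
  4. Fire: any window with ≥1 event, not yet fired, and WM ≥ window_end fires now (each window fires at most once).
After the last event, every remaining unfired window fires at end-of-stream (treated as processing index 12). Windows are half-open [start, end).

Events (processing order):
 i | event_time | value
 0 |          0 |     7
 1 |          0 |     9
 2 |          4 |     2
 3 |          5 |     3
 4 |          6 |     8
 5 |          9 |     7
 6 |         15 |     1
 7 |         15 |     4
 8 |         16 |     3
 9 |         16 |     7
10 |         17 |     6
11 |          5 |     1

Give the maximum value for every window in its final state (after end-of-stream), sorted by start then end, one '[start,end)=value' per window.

[0,6)=9 [2,8)=8 [4,10)=8 [6,12)=8 [8,14)=7 [10,16)=4 [12,18)=7 [14,20)=7 [16,22)=7

i=0 t=0 v=7: → [0,6); WM=−∞
i=1 t=0 v=9: → [0,6); WM=−∞
i=2 t=4 v=2: → [4,10),[2,8),[0,6); WM=−∞
i=3 t=5 v=3: → [4,10),[2,8),[0,6); WM=4
i=4 t=6 v=8: → [6,12),[4,10),[2,8); WM=4
i=5 t=9 v=7: → [8,14),[6,12),[4,10); WM=4
i=6 t=15 v=1: → [14,20),[12,18),[10,16); WM=4
i=7 t=15 v=4: → [14,20),[12,18),[10,16); WM=14; [0,6) fires=9 [2,8) fires=8 [4,10) fires=8 [6,12) fires=8 [8,14) fires=7
i=8 t=16 v=3: → [16,22),[14,20),[12,18); WM=14
i=9 t=16 v=7: → [16,22),[14,20),[12,18); WM=14
i=10 t=17 v=6: → [16,22),[14,20),[12,18); WM=14
i=11 t=5 v=1: DROP (t<14-2); WM=16; [10,16) fires=4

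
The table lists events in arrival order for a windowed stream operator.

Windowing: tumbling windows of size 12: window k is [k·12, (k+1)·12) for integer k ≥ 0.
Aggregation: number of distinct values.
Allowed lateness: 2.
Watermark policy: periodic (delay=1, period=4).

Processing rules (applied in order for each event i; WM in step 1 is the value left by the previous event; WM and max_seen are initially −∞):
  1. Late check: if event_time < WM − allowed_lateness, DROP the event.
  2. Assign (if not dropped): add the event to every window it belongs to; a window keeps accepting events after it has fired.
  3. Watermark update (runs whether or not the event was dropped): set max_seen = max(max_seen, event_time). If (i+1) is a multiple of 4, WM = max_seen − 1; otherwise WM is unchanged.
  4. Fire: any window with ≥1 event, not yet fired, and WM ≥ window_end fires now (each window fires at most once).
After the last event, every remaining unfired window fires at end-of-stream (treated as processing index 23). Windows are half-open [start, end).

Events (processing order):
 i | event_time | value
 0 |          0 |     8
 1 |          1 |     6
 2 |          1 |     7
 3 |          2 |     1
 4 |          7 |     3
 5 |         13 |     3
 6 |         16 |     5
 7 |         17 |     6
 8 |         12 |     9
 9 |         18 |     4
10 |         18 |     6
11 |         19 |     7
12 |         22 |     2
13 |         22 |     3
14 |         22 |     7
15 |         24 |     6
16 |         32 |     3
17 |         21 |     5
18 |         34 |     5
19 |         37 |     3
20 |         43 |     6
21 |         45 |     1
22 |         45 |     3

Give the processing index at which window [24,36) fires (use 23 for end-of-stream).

19

i=0 t=0 v=8: → [0,12); WM=−∞
i=1 t=1 v=6: → [0,12); WM=−∞
i=2 t=1 v=7: → [0,12); WM=−∞
i=3 t=2 v=1: → [0,12); WM=1
i=4 t=7 v=3: → [0,12); WM=1
i=5 t=13 v=3: → [12,24); WM=1
i=6 t=16 v=5: → [12,24); WM=1
i=7 t=17 v=6: → [12,24); WM=16; [0,12) fires=5
i=8 t=12 v=9: DROP (t<16-2); WM=16
i=9 t=18 v=4: → [12,24); WM=16
i=10 t=18 v=6: → [12,24); WM=16
i=11 t=19 v=7: → [12,24); WM=18
i=12 t=22 v=2: → [12,24); WM=18
i=13 t=22 v=3: → [12,24); WM=18
i=14 t=22 v=7: → [12,24); WM=18
i=15 t=24 v=6: → [24,36); WM=23
i=16 t=32 v=3: → [24,36); WM=23
i=17 t=21 v=5: → [12,24); WM=23
i=18 t=34 v=5: → [24,36); WM=23
i=19 t=37 v=3: → [36,48); WM=36; [12,24) fires=6 [24,36) fires=3
i=20 t=43 v=6: → [36,48); WM=36
i=21 t=45 v=1: → [36,48); WM=36
i=22 t=45 v=3: → [36,48); WM=36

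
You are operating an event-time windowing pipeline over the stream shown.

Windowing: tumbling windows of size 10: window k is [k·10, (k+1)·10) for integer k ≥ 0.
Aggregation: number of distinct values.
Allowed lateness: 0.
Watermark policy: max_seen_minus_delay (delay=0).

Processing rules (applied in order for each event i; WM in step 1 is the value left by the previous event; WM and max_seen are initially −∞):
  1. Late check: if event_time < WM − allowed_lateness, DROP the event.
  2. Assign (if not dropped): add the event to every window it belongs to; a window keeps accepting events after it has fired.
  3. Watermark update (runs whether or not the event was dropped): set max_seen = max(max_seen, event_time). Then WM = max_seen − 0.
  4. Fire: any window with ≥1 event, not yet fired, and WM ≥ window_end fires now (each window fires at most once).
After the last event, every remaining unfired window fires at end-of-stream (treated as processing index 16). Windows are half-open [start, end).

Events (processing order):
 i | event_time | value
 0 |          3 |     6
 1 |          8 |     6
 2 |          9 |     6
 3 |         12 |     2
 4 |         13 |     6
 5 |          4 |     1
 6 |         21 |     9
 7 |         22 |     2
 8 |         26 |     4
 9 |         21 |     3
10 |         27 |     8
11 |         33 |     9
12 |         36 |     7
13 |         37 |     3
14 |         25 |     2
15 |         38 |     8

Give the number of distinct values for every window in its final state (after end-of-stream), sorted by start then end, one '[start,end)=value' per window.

[0,10)=1 [10,20)=2 [20,30)=4 [30,40)=4

i=0 t=3 v=6: → [0,10); WM=3
i=1 t=8 v=6: → [0,10); WM=8
i=2 t=9 v=6: → [0,10); WM=9
i=3 t=12 v=2: → [10,20); WM=12; [0,10) fires=1
i=4 t=13 v=6: → [10,20); WM=13
i=5 t=4 v=1: DROP (t<13-0); WM=13
i=6 t=21 v=9: → [20,30); WM=21; [10,20) fires=2
i=7 t=22 v=2: → [20,30); WM=22
i=8 t=26 v=4: → [20,30); WM=26
i=9 t=21 v=3: DROP (t<26-0); WM=26
i=10 t=27 v=8: → [20,30); WM=27
i=11 t=33 v=9: → [30,40); WM=33; [20,30) fires=4
i=12 t=36 v=7: → [30,40); WM=36
i=13 t=37 v=3: → [30,40); WM=37
i=14 t=25 v=2: DROP (t<37-0); WM=37
i=15 t=38 v=8: → [30,40); WM=38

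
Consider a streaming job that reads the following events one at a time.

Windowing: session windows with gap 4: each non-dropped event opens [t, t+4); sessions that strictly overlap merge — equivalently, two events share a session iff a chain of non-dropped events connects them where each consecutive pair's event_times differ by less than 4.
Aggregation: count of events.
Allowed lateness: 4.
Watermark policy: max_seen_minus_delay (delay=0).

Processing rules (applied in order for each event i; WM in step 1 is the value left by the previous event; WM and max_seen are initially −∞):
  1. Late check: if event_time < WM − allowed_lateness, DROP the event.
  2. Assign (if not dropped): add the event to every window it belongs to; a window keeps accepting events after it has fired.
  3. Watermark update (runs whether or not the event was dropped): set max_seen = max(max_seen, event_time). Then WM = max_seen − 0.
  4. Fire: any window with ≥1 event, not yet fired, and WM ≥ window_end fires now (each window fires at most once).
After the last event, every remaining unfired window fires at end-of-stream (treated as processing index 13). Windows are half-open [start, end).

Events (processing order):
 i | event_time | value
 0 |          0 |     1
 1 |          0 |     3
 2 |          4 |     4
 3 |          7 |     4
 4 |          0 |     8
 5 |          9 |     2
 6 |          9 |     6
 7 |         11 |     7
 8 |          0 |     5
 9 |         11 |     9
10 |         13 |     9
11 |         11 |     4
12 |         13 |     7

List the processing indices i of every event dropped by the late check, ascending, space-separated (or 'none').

i=0 t=0 v=1: → [0,4); WM=0
i=1 t=0 v=3: → [0,4); WM=0
i=2 t=4 v=4: → [4,8); WM=4
i=3 t=7 v=4: → [4,11); WM=7
i=4 t=0 v=8: DROP (t<7-4); WM=7
i=5 t=9 v=2: → [4,13); WM=9
i=6 t=9 v=6: → [4,13); WM=9
i=7 t=11 v=7: → [4,15); WM=11
i=8 t=0 v=5: DROP (t<11-4); WM=11
i=9 t=11 v=9: → [4,15); WM=11
i=10 t=13 v=9: → [4,17); WM=13
i=11 t=11 v=4: → [4,17); WM=13
i=12 t=13 v=7: → [4,17); WM=13

4 8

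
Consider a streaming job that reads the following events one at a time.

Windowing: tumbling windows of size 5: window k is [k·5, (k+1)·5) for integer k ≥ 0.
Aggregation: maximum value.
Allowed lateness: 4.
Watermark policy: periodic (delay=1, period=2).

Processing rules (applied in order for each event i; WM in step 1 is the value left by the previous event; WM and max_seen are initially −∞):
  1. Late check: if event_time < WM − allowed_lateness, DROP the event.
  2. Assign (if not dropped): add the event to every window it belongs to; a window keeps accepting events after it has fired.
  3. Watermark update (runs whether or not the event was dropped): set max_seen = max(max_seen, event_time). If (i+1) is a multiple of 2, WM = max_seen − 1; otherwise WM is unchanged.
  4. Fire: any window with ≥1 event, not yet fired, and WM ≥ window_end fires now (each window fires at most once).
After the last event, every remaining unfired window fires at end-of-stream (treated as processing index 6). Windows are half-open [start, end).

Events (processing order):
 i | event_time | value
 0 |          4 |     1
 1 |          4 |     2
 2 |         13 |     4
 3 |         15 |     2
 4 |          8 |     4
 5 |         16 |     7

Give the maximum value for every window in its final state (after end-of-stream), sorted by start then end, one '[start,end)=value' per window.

i=0 t=4 v=1: → [0,5); WM=−∞
i=1 t=4 v=2: → [0,5); WM=3
i=2 t=13 v=4: → [10,15); WM=3
i=3 t=15 v=2: → [15,20); WM=14; [0,5) fires=2
i=4 t=8 v=4: DROP (t<14-4); WM=14
i=5 t=16 v=7: → [15,20); WM=15; [10,15) fires=4

[0,5)=2 [10,15)=4 [15,20)=7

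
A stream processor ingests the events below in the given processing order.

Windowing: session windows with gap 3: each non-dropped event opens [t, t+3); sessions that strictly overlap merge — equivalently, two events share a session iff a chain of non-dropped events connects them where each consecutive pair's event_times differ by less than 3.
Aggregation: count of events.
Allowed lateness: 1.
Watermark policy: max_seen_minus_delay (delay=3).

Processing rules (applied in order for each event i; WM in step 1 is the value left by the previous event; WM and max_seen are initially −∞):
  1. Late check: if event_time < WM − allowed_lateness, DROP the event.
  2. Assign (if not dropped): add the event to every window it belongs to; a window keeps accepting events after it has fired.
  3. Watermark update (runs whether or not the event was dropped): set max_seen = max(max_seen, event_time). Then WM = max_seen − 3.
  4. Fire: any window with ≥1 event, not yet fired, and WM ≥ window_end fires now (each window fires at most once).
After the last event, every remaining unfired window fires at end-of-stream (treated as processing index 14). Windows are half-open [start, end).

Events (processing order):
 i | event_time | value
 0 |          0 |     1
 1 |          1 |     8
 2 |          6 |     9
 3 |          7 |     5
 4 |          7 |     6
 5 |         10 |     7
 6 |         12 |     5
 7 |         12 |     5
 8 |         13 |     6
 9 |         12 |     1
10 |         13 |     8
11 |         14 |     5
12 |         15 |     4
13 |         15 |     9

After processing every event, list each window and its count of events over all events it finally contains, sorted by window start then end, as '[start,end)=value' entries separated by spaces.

[0,4)=2 [6,10)=3 [10,18)=9

i=0 t=0 v=1: → [0,3); WM=-3
i=1 t=1 v=8: → [0,4); WM=-2
i=2 t=6 v=9: → [6,9); WM=3
i=3 t=7 v=5: → [6,10); WM=4
i=4 t=7 v=6: → [6,10); WM=4
i=5 t=10 v=7: → [10,13); WM=7
i=6 t=12 v=5: → [10,15); WM=9
i=7 t=12 v=5: → [10,15); WM=9
i=8 t=13 v=6: → [10,16); WM=10
i=9 t=12 v=1: → [10,16); WM=10
i=10 t=13 v=8: → [10,16); WM=10
i=11 t=14 v=5: → [10,17); WM=11
i=12 t=15 v=4: → [10,18); WM=12
i=13 t=15 v=9: → [10,18); WM=12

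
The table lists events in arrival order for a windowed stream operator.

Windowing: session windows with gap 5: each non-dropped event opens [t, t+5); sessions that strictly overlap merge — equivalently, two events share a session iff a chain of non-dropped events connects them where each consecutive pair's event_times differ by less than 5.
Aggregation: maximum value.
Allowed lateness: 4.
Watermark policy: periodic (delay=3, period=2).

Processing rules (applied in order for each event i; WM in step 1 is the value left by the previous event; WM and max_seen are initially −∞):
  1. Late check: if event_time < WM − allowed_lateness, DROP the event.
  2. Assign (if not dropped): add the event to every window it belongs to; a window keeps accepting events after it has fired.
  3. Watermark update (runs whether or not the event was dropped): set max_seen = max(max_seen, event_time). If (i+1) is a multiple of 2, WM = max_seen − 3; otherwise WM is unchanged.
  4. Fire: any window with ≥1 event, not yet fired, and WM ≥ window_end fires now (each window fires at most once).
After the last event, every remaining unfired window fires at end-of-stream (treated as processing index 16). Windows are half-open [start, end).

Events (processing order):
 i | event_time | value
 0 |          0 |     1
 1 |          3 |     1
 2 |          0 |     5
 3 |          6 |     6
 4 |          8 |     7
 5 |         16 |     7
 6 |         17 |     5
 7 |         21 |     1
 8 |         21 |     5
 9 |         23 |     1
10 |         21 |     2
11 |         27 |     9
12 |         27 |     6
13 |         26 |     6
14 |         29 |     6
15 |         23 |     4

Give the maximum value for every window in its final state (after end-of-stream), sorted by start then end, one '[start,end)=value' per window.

[0,13)=7 [16,34)=9

i=0 t=0 v=1: → [0,5); WM=−∞
i=1 t=3 v=1: → [0,8); WM=0
i=2 t=0 v=5: → [0,8); WM=0
i=3 t=6 v=6: → [0,11); WM=3
i=4 t=8 v=7: → [0,13); WM=3
i=5 t=16 v=7: → [16,21); WM=13
i=6 t=17 v=5: → [16,22); WM=13
i=7 t=21 v=1: → [16,26); WM=18
i=8 t=21 v=5: → [16,26); WM=18
i=9 t=23 v=1: → [16,28); WM=20
i=10 t=21 v=2: → [16,28); WM=20
i=11 t=27 v=9: → [16,32); WM=24
i=12 t=27 v=6: → [16,32); WM=24
i=13 t=26 v=6: → [16,32); WM=24
i=14 t=29 v=6: → [16,34); WM=24
i=15 t=23 v=4: → [16,34); WM=26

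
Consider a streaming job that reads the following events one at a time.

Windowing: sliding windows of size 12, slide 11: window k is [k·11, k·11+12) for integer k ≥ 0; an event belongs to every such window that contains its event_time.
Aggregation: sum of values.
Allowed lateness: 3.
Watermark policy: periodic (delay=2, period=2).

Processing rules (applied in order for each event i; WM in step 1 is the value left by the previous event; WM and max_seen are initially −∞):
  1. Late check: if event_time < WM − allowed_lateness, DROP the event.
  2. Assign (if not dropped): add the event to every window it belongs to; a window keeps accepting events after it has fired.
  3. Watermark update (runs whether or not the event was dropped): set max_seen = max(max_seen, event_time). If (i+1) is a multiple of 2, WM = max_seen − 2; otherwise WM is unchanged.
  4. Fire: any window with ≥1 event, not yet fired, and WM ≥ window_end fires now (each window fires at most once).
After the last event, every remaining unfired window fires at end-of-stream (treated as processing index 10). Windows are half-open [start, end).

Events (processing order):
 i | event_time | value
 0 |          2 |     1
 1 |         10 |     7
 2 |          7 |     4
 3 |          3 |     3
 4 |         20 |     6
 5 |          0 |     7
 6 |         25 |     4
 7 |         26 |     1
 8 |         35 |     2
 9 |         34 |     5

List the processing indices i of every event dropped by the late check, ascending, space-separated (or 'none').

i=0 t=2 v=1: → [0,12); WM=−∞
i=1 t=10 v=7: → [0,12); WM=8
i=2 t=7 v=4: → [0,12); WM=8
i=3 t=3 v=3: DROP (t<8-3); WM=8
i=4 t=20 v=6: → [11,23); WM=8
i=5 t=0 v=7: DROP (t<8-3); WM=18; [0,12) fires=12
i=6 t=25 v=4: → [22,34); WM=18
i=7 t=26 v=1: → [22,34); WM=24; [11,23) fires=6
i=8 t=35 v=2: → [33,45); WM=24
i=9 t=34 v=5: → [33,45); WM=33

3 5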